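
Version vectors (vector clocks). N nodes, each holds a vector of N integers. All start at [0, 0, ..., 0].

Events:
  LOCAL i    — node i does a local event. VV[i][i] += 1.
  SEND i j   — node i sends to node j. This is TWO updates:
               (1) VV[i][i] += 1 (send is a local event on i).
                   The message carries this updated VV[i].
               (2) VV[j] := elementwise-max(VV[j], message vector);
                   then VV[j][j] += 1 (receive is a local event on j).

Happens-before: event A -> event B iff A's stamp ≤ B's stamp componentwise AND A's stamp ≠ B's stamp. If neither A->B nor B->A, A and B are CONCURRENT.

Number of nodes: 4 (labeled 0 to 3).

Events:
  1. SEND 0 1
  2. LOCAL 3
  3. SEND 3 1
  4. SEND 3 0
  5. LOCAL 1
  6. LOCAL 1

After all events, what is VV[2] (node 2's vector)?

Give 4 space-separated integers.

Initial: VV[0]=[0, 0, 0, 0]
Initial: VV[1]=[0, 0, 0, 0]
Initial: VV[2]=[0, 0, 0, 0]
Initial: VV[3]=[0, 0, 0, 0]
Event 1: SEND 0->1: VV[0][0]++ -> VV[0]=[1, 0, 0, 0], msg_vec=[1, 0, 0, 0]; VV[1]=max(VV[1],msg_vec) then VV[1][1]++ -> VV[1]=[1, 1, 0, 0]
Event 2: LOCAL 3: VV[3][3]++ -> VV[3]=[0, 0, 0, 1]
Event 3: SEND 3->1: VV[3][3]++ -> VV[3]=[0, 0, 0, 2], msg_vec=[0, 0, 0, 2]; VV[1]=max(VV[1],msg_vec) then VV[1][1]++ -> VV[1]=[1, 2, 0, 2]
Event 4: SEND 3->0: VV[3][3]++ -> VV[3]=[0, 0, 0, 3], msg_vec=[0, 0, 0, 3]; VV[0]=max(VV[0],msg_vec) then VV[0][0]++ -> VV[0]=[2, 0, 0, 3]
Event 5: LOCAL 1: VV[1][1]++ -> VV[1]=[1, 3, 0, 2]
Event 6: LOCAL 1: VV[1][1]++ -> VV[1]=[1, 4, 0, 2]
Final vectors: VV[0]=[2, 0, 0, 3]; VV[1]=[1, 4, 0, 2]; VV[2]=[0, 0, 0, 0]; VV[3]=[0, 0, 0, 3]

Answer: 0 0 0 0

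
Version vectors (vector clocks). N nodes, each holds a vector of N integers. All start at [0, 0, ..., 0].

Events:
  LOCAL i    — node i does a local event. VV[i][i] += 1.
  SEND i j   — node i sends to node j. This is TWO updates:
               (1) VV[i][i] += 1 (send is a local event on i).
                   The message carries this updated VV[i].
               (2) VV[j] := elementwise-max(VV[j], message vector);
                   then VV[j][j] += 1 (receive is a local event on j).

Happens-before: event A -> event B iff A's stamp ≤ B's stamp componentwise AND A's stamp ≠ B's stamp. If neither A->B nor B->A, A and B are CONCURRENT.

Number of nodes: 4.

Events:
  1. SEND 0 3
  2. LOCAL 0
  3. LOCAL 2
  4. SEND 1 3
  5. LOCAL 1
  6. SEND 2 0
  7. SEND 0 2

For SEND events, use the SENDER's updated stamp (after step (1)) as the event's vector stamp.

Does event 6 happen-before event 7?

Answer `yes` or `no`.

Initial: VV[0]=[0, 0, 0, 0]
Initial: VV[1]=[0, 0, 0, 0]
Initial: VV[2]=[0, 0, 0, 0]
Initial: VV[3]=[0, 0, 0, 0]
Event 1: SEND 0->3: VV[0][0]++ -> VV[0]=[1, 0, 0, 0], msg_vec=[1, 0, 0, 0]; VV[3]=max(VV[3],msg_vec) then VV[3][3]++ -> VV[3]=[1, 0, 0, 1]
Event 2: LOCAL 0: VV[0][0]++ -> VV[0]=[2, 0, 0, 0]
Event 3: LOCAL 2: VV[2][2]++ -> VV[2]=[0, 0, 1, 0]
Event 4: SEND 1->3: VV[1][1]++ -> VV[1]=[0, 1, 0, 0], msg_vec=[0, 1, 0, 0]; VV[3]=max(VV[3],msg_vec) then VV[3][3]++ -> VV[3]=[1, 1, 0, 2]
Event 5: LOCAL 1: VV[1][1]++ -> VV[1]=[0, 2, 0, 0]
Event 6: SEND 2->0: VV[2][2]++ -> VV[2]=[0, 0, 2, 0], msg_vec=[0, 0, 2, 0]; VV[0]=max(VV[0],msg_vec) then VV[0][0]++ -> VV[0]=[3, 0, 2, 0]
Event 7: SEND 0->2: VV[0][0]++ -> VV[0]=[4, 0, 2, 0], msg_vec=[4, 0, 2, 0]; VV[2]=max(VV[2],msg_vec) then VV[2][2]++ -> VV[2]=[4, 0, 3, 0]
Event 6 stamp: [0, 0, 2, 0]
Event 7 stamp: [4, 0, 2, 0]
[0, 0, 2, 0] <= [4, 0, 2, 0]? True. Equal? False. Happens-before: True

Answer: yes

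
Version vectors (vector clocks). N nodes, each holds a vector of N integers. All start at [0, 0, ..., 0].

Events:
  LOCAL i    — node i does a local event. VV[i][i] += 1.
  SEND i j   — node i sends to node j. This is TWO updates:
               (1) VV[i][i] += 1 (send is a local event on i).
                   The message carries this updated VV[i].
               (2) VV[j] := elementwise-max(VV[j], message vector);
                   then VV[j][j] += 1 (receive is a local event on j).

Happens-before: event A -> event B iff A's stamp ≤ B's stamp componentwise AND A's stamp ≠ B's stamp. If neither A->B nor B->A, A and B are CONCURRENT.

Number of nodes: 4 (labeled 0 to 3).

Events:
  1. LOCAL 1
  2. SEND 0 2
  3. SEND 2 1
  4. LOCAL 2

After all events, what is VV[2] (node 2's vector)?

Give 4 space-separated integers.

Initial: VV[0]=[0, 0, 0, 0]
Initial: VV[1]=[0, 0, 0, 0]
Initial: VV[2]=[0, 0, 0, 0]
Initial: VV[3]=[0, 0, 0, 0]
Event 1: LOCAL 1: VV[1][1]++ -> VV[1]=[0, 1, 0, 0]
Event 2: SEND 0->2: VV[0][0]++ -> VV[0]=[1, 0, 0, 0], msg_vec=[1, 0, 0, 0]; VV[2]=max(VV[2],msg_vec) then VV[2][2]++ -> VV[2]=[1, 0, 1, 0]
Event 3: SEND 2->1: VV[2][2]++ -> VV[2]=[1, 0, 2, 0], msg_vec=[1, 0, 2, 0]; VV[1]=max(VV[1],msg_vec) then VV[1][1]++ -> VV[1]=[1, 2, 2, 0]
Event 4: LOCAL 2: VV[2][2]++ -> VV[2]=[1, 0, 3, 0]
Final vectors: VV[0]=[1, 0, 0, 0]; VV[1]=[1, 2, 2, 0]; VV[2]=[1, 0, 3, 0]; VV[3]=[0, 0, 0, 0]

Answer: 1 0 3 0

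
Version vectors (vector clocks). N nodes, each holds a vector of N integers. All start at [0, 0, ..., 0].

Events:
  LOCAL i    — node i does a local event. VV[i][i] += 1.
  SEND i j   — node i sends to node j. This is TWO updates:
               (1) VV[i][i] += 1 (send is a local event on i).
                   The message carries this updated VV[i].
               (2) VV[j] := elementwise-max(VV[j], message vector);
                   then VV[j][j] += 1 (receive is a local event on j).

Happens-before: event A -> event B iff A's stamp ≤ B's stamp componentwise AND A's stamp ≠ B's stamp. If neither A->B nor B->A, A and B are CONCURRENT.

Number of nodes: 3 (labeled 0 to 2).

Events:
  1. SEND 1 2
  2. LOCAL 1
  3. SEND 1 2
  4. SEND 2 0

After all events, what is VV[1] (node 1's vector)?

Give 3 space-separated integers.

Answer: 0 3 0

Derivation:
Initial: VV[0]=[0, 0, 0]
Initial: VV[1]=[0, 0, 0]
Initial: VV[2]=[0, 0, 0]
Event 1: SEND 1->2: VV[1][1]++ -> VV[1]=[0, 1, 0], msg_vec=[0, 1, 0]; VV[2]=max(VV[2],msg_vec) then VV[2][2]++ -> VV[2]=[0, 1, 1]
Event 2: LOCAL 1: VV[1][1]++ -> VV[1]=[0, 2, 0]
Event 3: SEND 1->2: VV[1][1]++ -> VV[1]=[0, 3, 0], msg_vec=[0, 3, 0]; VV[2]=max(VV[2],msg_vec) then VV[2][2]++ -> VV[2]=[0, 3, 2]
Event 4: SEND 2->0: VV[2][2]++ -> VV[2]=[0, 3, 3], msg_vec=[0, 3, 3]; VV[0]=max(VV[0],msg_vec) then VV[0][0]++ -> VV[0]=[1, 3, 3]
Final vectors: VV[0]=[1, 3, 3]; VV[1]=[0, 3, 0]; VV[2]=[0, 3, 3]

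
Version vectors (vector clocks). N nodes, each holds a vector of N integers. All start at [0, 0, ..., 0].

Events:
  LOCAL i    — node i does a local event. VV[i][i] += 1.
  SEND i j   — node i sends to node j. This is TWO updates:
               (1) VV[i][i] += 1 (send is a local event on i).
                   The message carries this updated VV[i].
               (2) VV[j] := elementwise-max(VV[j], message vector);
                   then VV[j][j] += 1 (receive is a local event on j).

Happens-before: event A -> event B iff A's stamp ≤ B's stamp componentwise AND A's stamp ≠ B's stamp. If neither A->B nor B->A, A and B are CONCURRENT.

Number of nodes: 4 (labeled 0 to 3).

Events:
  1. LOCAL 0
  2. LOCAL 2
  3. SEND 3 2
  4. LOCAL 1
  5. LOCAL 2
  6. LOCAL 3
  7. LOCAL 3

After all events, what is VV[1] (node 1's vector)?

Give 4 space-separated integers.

Initial: VV[0]=[0, 0, 0, 0]
Initial: VV[1]=[0, 0, 0, 0]
Initial: VV[2]=[0, 0, 0, 0]
Initial: VV[3]=[0, 0, 0, 0]
Event 1: LOCAL 0: VV[0][0]++ -> VV[0]=[1, 0, 0, 0]
Event 2: LOCAL 2: VV[2][2]++ -> VV[2]=[0, 0, 1, 0]
Event 3: SEND 3->2: VV[3][3]++ -> VV[3]=[0, 0, 0, 1], msg_vec=[0, 0, 0, 1]; VV[2]=max(VV[2],msg_vec) then VV[2][2]++ -> VV[2]=[0, 0, 2, 1]
Event 4: LOCAL 1: VV[1][1]++ -> VV[1]=[0, 1, 0, 0]
Event 5: LOCAL 2: VV[2][2]++ -> VV[2]=[0, 0, 3, 1]
Event 6: LOCAL 3: VV[3][3]++ -> VV[3]=[0, 0, 0, 2]
Event 7: LOCAL 3: VV[3][3]++ -> VV[3]=[0, 0, 0, 3]
Final vectors: VV[0]=[1, 0, 0, 0]; VV[1]=[0, 1, 0, 0]; VV[2]=[0, 0, 3, 1]; VV[3]=[0, 0, 0, 3]

Answer: 0 1 0 0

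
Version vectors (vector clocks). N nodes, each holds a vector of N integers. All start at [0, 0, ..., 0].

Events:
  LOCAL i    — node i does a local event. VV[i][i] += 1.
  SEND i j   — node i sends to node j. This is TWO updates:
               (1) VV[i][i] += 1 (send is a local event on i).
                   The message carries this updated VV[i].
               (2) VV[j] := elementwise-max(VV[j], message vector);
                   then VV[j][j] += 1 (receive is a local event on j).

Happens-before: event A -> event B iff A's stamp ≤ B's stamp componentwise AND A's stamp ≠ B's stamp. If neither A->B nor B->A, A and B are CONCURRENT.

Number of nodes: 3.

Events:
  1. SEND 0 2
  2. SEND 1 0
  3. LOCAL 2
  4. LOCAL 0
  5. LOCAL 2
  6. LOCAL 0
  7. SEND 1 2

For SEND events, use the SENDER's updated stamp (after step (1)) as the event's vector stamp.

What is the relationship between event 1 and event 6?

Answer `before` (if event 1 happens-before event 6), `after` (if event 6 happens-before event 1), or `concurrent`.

Initial: VV[0]=[0, 0, 0]
Initial: VV[1]=[0, 0, 0]
Initial: VV[2]=[0, 0, 0]
Event 1: SEND 0->2: VV[0][0]++ -> VV[0]=[1, 0, 0], msg_vec=[1, 0, 0]; VV[2]=max(VV[2],msg_vec) then VV[2][2]++ -> VV[2]=[1, 0, 1]
Event 2: SEND 1->0: VV[1][1]++ -> VV[1]=[0, 1, 0], msg_vec=[0, 1, 0]; VV[0]=max(VV[0],msg_vec) then VV[0][0]++ -> VV[0]=[2, 1, 0]
Event 3: LOCAL 2: VV[2][2]++ -> VV[2]=[1, 0, 2]
Event 4: LOCAL 0: VV[0][0]++ -> VV[0]=[3, 1, 0]
Event 5: LOCAL 2: VV[2][2]++ -> VV[2]=[1, 0, 3]
Event 6: LOCAL 0: VV[0][0]++ -> VV[0]=[4, 1, 0]
Event 7: SEND 1->2: VV[1][1]++ -> VV[1]=[0, 2, 0], msg_vec=[0, 2, 0]; VV[2]=max(VV[2],msg_vec) then VV[2][2]++ -> VV[2]=[1, 2, 4]
Event 1 stamp: [1, 0, 0]
Event 6 stamp: [4, 1, 0]
[1, 0, 0] <= [4, 1, 0]? True
[4, 1, 0] <= [1, 0, 0]? False
Relation: before

Answer: before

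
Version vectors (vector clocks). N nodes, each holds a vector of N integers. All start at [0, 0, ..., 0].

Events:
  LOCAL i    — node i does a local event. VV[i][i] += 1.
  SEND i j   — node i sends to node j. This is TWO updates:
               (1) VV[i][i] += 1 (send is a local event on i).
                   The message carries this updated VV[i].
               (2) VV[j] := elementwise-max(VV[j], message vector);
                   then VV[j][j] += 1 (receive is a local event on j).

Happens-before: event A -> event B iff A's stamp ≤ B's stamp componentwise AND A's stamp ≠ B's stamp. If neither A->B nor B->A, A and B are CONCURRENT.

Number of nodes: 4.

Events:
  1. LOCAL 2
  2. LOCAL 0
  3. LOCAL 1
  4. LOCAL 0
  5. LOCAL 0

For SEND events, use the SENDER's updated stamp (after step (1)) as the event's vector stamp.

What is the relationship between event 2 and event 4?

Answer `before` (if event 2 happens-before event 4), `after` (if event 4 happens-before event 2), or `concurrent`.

Initial: VV[0]=[0, 0, 0, 0]
Initial: VV[1]=[0, 0, 0, 0]
Initial: VV[2]=[0, 0, 0, 0]
Initial: VV[3]=[0, 0, 0, 0]
Event 1: LOCAL 2: VV[2][2]++ -> VV[2]=[0, 0, 1, 0]
Event 2: LOCAL 0: VV[0][0]++ -> VV[0]=[1, 0, 0, 0]
Event 3: LOCAL 1: VV[1][1]++ -> VV[1]=[0, 1, 0, 0]
Event 4: LOCAL 0: VV[0][0]++ -> VV[0]=[2, 0, 0, 0]
Event 5: LOCAL 0: VV[0][0]++ -> VV[0]=[3, 0, 0, 0]
Event 2 stamp: [1, 0, 0, 0]
Event 4 stamp: [2, 0, 0, 0]
[1, 0, 0, 0] <= [2, 0, 0, 0]? True
[2, 0, 0, 0] <= [1, 0, 0, 0]? False
Relation: before

Answer: before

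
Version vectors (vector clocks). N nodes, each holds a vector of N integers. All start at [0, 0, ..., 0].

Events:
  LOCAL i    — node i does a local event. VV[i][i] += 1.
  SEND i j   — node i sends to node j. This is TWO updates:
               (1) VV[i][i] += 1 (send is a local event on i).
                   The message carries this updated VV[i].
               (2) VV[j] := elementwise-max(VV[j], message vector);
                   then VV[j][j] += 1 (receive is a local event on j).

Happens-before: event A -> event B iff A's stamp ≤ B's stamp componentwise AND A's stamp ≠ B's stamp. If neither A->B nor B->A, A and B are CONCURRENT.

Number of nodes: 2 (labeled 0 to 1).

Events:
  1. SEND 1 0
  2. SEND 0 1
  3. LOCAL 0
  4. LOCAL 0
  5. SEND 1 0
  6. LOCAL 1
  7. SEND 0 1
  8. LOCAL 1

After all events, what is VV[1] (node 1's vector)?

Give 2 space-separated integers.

Initial: VV[0]=[0, 0]
Initial: VV[1]=[0, 0]
Event 1: SEND 1->0: VV[1][1]++ -> VV[1]=[0, 1], msg_vec=[0, 1]; VV[0]=max(VV[0],msg_vec) then VV[0][0]++ -> VV[0]=[1, 1]
Event 2: SEND 0->1: VV[0][0]++ -> VV[0]=[2, 1], msg_vec=[2, 1]; VV[1]=max(VV[1],msg_vec) then VV[1][1]++ -> VV[1]=[2, 2]
Event 3: LOCAL 0: VV[0][0]++ -> VV[0]=[3, 1]
Event 4: LOCAL 0: VV[0][0]++ -> VV[0]=[4, 1]
Event 5: SEND 1->0: VV[1][1]++ -> VV[1]=[2, 3], msg_vec=[2, 3]; VV[0]=max(VV[0],msg_vec) then VV[0][0]++ -> VV[0]=[5, 3]
Event 6: LOCAL 1: VV[1][1]++ -> VV[1]=[2, 4]
Event 7: SEND 0->1: VV[0][0]++ -> VV[0]=[6, 3], msg_vec=[6, 3]; VV[1]=max(VV[1],msg_vec) then VV[1][1]++ -> VV[1]=[6, 5]
Event 8: LOCAL 1: VV[1][1]++ -> VV[1]=[6, 6]
Final vectors: VV[0]=[6, 3]; VV[1]=[6, 6]

Answer: 6 6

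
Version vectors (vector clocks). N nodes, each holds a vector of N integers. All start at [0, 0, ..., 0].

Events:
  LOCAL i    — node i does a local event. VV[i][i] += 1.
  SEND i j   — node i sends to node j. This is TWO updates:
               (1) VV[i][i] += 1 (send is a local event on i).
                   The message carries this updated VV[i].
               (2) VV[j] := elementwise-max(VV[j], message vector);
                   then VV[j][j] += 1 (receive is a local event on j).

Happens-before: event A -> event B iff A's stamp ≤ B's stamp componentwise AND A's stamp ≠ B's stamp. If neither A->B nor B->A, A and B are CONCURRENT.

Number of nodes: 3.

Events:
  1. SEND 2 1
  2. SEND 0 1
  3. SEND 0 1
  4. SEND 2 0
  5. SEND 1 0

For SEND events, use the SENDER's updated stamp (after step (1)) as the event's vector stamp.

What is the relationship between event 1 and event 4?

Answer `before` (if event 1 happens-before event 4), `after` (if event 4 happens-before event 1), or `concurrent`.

Initial: VV[0]=[0, 0, 0]
Initial: VV[1]=[0, 0, 0]
Initial: VV[2]=[0, 0, 0]
Event 1: SEND 2->1: VV[2][2]++ -> VV[2]=[0, 0, 1], msg_vec=[0, 0, 1]; VV[1]=max(VV[1],msg_vec) then VV[1][1]++ -> VV[1]=[0, 1, 1]
Event 2: SEND 0->1: VV[0][0]++ -> VV[0]=[1, 0, 0], msg_vec=[1, 0, 0]; VV[1]=max(VV[1],msg_vec) then VV[1][1]++ -> VV[1]=[1, 2, 1]
Event 3: SEND 0->1: VV[0][0]++ -> VV[0]=[2, 0, 0], msg_vec=[2, 0, 0]; VV[1]=max(VV[1],msg_vec) then VV[1][1]++ -> VV[1]=[2, 3, 1]
Event 4: SEND 2->0: VV[2][2]++ -> VV[2]=[0, 0, 2], msg_vec=[0, 0, 2]; VV[0]=max(VV[0],msg_vec) then VV[0][0]++ -> VV[0]=[3, 0, 2]
Event 5: SEND 1->0: VV[1][1]++ -> VV[1]=[2, 4, 1], msg_vec=[2, 4, 1]; VV[0]=max(VV[0],msg_vec) then VV[0][0]++ -> VV[0]=[4, 4, 2]
Event 1 stamp: [0, 0, 1]
Event 4 stamp: [0, 0, 2]
[0, 0, 1] <= [0, 0, 2]? True
[0, 0, 2] <= [0, 0, 1]? False
Relation: before

Answer: before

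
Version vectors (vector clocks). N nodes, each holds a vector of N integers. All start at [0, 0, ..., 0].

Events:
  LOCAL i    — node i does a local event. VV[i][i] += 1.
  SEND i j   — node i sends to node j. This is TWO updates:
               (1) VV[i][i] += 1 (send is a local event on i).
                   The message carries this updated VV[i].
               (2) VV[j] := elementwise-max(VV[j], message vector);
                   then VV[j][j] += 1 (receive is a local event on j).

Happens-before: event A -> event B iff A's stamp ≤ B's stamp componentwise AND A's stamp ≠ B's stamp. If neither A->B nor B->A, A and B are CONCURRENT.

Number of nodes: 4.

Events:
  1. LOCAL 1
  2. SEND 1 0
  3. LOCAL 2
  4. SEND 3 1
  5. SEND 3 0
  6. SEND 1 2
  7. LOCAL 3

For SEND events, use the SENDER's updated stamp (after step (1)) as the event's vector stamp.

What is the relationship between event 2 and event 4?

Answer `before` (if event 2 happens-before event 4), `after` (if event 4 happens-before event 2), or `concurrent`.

Answer: concurrent

Derivation:
Initial: VV[0]=[0, 0, 0, 0]
Initial: VV[1]=[0, 0, 0, 0]
Initial: VV[2]=[0, 0, 0, 0]
Initial: VV[3]=[0, 0, 0, 0]
Event 1: LOCAL 1: VV[1][1]++ -> VV[1]=[0, 1, 0, 0]
Event 2: SEND 1->0: VV[1][1]++ -> VV[1]=[0, 2, 0, 0], msg_vec=[0, 2, 0, 0]; VV[0]=max(VV[0],msg_vec) then VV[0][0]++ -> VV[0]=[1, 2, 0, 0]
Event 3: LOCAL 2: VV[2][2]++ -> VV[2]=[0, 0, 1, 0]
Event 4: SEND 3->1: VV[3][3]++ -> VV[3]=[0, 0, 0, 1], msg_vec=[0, 0, 0, 1]; VV[1]=max(VV[1],msg_vec) then VV[1][1]++ -> VV[1]=[0, 3, 0, 1]
Event 5: SEND 3->0: VV[3][3]++ -> VV[3]=[0, 0, 0, 2], msg_vec=[0, 0, 0, 2]; VV[0]=max(VV[0],msg_vec) then VV[0][0]++ -> VV[0]=[2, 2, 0, 2]
Event 6: SEND 1->2: VV[1][1]++ -> VV[1]=[0, 4, 0, 1], msg_vec=[0, 4, 0, 1]; VV[2]=max(VV[2],msg_vec) then VV[2][2]++ -> VV[2]=[0, 4, 2, 1]
Event 7: LOCAL 3: VV[3][3]++ -> VV[3]=[0, 0, 0, 3]
Event 2 stamp: [0, 2, 0, 0]
Event 4 stamp: [0, 0, 0, 1]
[0, 2, 0, 0] <= [0, 0, 0, 1]? False
[0, 0, 0, 1] <= [0, 2, 0, 0]? False
Relation: concurrent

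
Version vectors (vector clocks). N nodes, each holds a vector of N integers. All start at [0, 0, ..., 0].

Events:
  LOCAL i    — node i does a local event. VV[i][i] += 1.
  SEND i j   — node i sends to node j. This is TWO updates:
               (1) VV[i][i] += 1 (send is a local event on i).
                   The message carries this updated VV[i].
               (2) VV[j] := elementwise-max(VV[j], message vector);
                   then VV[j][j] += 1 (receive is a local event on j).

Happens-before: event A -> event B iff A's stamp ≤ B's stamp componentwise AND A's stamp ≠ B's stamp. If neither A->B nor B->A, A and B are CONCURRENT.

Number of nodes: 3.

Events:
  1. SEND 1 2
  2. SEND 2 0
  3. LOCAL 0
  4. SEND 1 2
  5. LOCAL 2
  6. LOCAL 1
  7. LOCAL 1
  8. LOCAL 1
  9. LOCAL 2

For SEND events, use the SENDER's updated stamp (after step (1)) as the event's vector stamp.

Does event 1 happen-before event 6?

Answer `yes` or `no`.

Answer: yes

Derivation:
Initial: VV[0]=[0, 0, 0]
Initial: VV[1]=[0, 0, 0]
Initial: VV[2]=[0, 0, 0]
Event 1: SEND 1->2: VV[1][1]++ -> VV[1]=[0, 1, 0], msg_vec=[0, 1, 0]; VV[2]=max(VV[2],msg_vec) then VV[2][2]++ -> VV[2]=[0, 1, 1]
Event 2: SEND 2->0: VV[2][2]++ -> VV[2]=[0, 1, 2], msg_vec=[0, 1, 2]; VV[0]=max(VV[0],msg_vec) then VV[0][0]++ -> VV[0]=[1, 1, 2]
Event 3: LOCAL 0: VV[0][0]++ -> VV[0]=[2, 1, 2]
Event 4: SEND 1->2: VV[1][1]++ -> VV[1]=[0, 2, 0], msg_vec=[0, 2, 0]; VV[2]=max(VV[2],msg_vec) then VV[2][2]++ -> VV[2]=[0, 2, 3]
Event 5: LOCAL 2: VV[2][2]++ -> VV[2]=[0, 2, 4]
Event 6: LOCAL 1: VV[1][1]++ -> VV[1]=[0, 3, 0]
Event 7: LOCAL 1: VV[1][1]++ -> VV[1]=[0, 4, 0]
Event 8: LOCAL 1: VV[1][1]++ -> VV[1]=[0, 5, 0]
Event 9: LOCAL 2: VV[2][2]++ -> VV[2]=[0, 2, 5]
Event 1 stamp: [0, 1, 0]
Event 6 stamp: [0, 3, 0]
[0, 1, 0] <= [0, 3, 0]? True. Equal? False. Happens-before: True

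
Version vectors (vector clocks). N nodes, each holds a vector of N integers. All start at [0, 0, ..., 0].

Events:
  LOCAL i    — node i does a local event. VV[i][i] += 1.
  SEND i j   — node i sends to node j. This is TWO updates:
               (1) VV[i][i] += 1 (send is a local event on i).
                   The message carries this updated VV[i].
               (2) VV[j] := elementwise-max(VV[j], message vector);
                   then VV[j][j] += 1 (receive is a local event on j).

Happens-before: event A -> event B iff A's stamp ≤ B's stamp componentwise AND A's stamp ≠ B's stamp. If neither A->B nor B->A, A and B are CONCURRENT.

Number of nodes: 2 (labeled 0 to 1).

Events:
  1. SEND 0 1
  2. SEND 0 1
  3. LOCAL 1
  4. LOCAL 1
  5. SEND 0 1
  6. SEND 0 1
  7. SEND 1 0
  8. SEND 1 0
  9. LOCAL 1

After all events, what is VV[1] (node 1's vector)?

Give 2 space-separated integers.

Answer: 4 9

Derivation:
Initial: VV[0]=[0, 0]
Initial: VV[1]=[0, 0]
Event 1: SEND 0->1: VV[0][0]++ -> VV[0]=[1, 0], msg_vec=[1, 0]; VV[1]=max(VV[1],msg_vec) then VV[1][1]++ -> VV[1]=[1, 1]
Event 2: SEND 0->1: VV[0][0]++ -> VV[0]=[2, 0], msg_vec=[2, 0]; VV[1]=max(VV[1],msg_vec) then VV[1][1]++ -> VV[1]=[2, 2]
Event 3: LOCAL 1: VV[1][1]++ -> VV[1]=[2, 3]
Event 4: LOCAL 1: VV[1][1]++ -> VV[1]=[2, 4]
Event 5: SEND 0->1: VV[0][0]++ -> VV[0]=[3, 0], msg_vec=[3, 0]; VV[1]=max(VV[1],msg_vec) then VV[1][1]++ -> VV[1]=[3, 5]
Event 6: SEND 0->1: VV[0][0]++ -> VV[0]=[4, 0], msg_vec=[4, 0]; VV[1]=max(VV[1],msg_vec) then VV[1][1]++ -> VV[1]=[4, 6]
Event 7: SEND 1->0: VV[1][1]++ -> VV[1]=[4, 7], msg_vec=[4, 7]; VV[0]=max(VV[0],msg_vec) then VV[0][0]++ -> VV[0]=[5, 7]
Event 8: SEND 1->0: VV[1][1]++ -> VV[1]=[4, 8], msg_vec=[4, 8]; VV[0]=max(VV[0],msg_vec) then VV[0][0]++ -> VV[0]=[6, 8]
Event 9: LOCAL 1: VV[1][1]++ -> VV[1]=[4, 9]
Final vectors: VV[0]=[6, 8]; VV[1]=[4, 9]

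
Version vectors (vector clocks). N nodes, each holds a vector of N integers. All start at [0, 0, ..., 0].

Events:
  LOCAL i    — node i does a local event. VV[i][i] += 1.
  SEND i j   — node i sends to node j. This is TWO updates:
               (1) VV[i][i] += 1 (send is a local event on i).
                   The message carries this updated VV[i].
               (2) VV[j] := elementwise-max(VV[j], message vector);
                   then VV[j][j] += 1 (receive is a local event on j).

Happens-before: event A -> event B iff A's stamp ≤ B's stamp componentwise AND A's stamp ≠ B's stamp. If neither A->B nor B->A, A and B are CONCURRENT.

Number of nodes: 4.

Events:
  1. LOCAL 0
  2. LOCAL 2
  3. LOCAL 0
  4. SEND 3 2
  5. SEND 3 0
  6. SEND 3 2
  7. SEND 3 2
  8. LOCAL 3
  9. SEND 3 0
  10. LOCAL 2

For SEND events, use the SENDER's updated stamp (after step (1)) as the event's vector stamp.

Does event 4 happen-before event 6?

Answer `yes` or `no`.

Initial: VV[0]=[0, 0, 0, 0]
Initial: VV[1]=[0, 0, 0, 0]
Initial: VV[2]=[0, 0, 0, 0]
Initial: VV[3]=[0, 0, 0, 0]
Event 1: LOCAL 0: VV[0][0]++ -> VV[0]=[1, 0, 0, 0]
Event 2: LOCAL 2: VV[2][2]++ -> VV[2]=[0, 0, 1, 0]
Event 3: LOCAL 0: VV[0][0]++ -> VV[0]=[2, 0, 0, 0]
Event 4: SEND 3->2: VV[3][3]++ -> VV[3]=[0, 0, 0, 1], msg_vec=[0, 0, 0, 1]; VV[2]=max(VV[2],msg_vec) then VV[2][2]++ -> VV[2]=[0, 0, 2, 1]
Event 5: SEND 3->0: VV[3][3]++ -> VV[3]=[0, 0, 0, 2], msg_vec=[0, 0, 0, 2]; VV[0]=max(VV[0],msg_vec) then VV[0][0]++ -> VV[0]=[3, 0, 0, 2]
Event 6: SEND 3->2: VV[3][3]++ -> VV[3]=[0, 0, 0, 3], msg_vec=[0, 0, 0, 3]; VV[2]=max(VV[2],msg_vec) then VV[2][2]++ -> VV[2]=[0, 0, 3, 3]
Event 7: SEND 3->2: VV[3][3]++ -> VV[3]=[0, 0, 0, 4], msg_vec=[0, 0, 0, 4]; VV[2]=max(VV[2],msg_vec) then VV[2][2]++ -> VV[2]=[0, 0, 4, 4]
Event 8: LOCAL 3: VV[3][3]++ -> VV[3]=[0, 0, 0, 5]
Event 9: SEND 3->0: VV[3][3]++ -> VV[3]=[0, 0, 0, 6], msg_vec=[0, 0, 0, 6]; VV[0]=max(VV[0],msg_vec) then VV[0][0]++ -> VV[0]=[4, 0, 0, 6]
Event 10: LOCAL 2: VV[2][2]++ -> VV[2]=[0, 0, 5, 4]
Event 4 stamp: [0, 0, 0, 1]
Event 6 stamp: [0, 0, 0, 3]
[0, 0, 0, 1] <= [0, 0, 0, 3]? True. Equal? False. Happens-before: True

Answer: yes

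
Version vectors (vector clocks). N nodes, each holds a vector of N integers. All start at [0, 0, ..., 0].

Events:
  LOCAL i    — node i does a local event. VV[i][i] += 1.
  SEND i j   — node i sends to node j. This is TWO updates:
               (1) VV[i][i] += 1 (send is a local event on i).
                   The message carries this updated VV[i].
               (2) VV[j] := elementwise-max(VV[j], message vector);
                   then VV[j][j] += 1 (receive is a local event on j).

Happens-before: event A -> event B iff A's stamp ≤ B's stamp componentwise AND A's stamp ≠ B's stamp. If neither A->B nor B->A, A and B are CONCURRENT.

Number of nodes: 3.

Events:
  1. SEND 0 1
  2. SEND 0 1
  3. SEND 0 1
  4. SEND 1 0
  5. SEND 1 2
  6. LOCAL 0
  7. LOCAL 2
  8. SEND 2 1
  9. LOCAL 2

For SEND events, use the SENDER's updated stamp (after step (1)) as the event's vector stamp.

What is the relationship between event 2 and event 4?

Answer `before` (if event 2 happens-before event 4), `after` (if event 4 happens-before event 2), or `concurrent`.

Answer: before

Derivation:
Initial: VV[0]=[0, 0, 0]
Initial: VV[1]=[0, 0, 0]
Initial: VV[2]=[0, 0, 0]
Event 1: SEND 0->1: VV[0][0]++ -> VV[0]=[1, 0, 0], msg_vec=[1, 0, 0]; VV[1]=max(VV[1],msg_vec) then VV[1][1]++ -> VV[1]=[1, 1, 0]
Event 2: SEND 0->1: VV[0][0]++ -> VV[0]=[2, 0, 0], msg_vec=[2, 0, 0]; VV[1]=max(VV[1],msg_vec) then VV[1][1]++ -> VV[1]=[2, 2, 0]
Event 3: SEND 0->1: VV[0][0]++ -> VV[0]=[3, 0, 0], msg_vec=[3, 0, 0]; VV[1]=max(VV[1],msg_vec) then VV[1][1]++ -> VV[1]=[3, 3, 0]
Event 4: SEND 1->0: VV[1][1]++ -> VV[1]=[3, 4, 0], msg_vec=[3, 4, 0]; VV[0]=max(VV[0],msg_vec) then VV[0][0]++ -> VV[0]=[4, 4, 0]
Event 5: SEND 1->2: VV[1][1]++ -> VV[1]=[3, 5, 0], msg_vec=[3, 5, 0]; VV[2]=max(VV[2],msg_vec) then VV[2][2]++ -> VV[2]=[3, 5, 1]
Event 6: LOCAL 0: VV[0][0]++ -> VV[0]=[5, 4, 0]
Event 7: LOCAL 2: VV[2][2]++ -> VV[2]=[3, 5, 2]
Event 8: SEND 2->1: VV[2][2]++ -> VV[2]=[3, 5, 3], msg_vec=[3, 5, 3]; VV[1]=max(VV[1],msg_vec) then VV[1][1]++ -> VV[1]=[3, 6, 3]
Event 9: LOCAL 2: VV[2][2]++ -> VV[2]=[3, 5, 4]
Event 2 stamp: [2, 0, 0]
Event 4 stamp: [3, 4, 0]
[2, 0, 0] <= [3, 4, 0]? True
[3, 4, 0] <= [2, 0, 0]? False
Relation: before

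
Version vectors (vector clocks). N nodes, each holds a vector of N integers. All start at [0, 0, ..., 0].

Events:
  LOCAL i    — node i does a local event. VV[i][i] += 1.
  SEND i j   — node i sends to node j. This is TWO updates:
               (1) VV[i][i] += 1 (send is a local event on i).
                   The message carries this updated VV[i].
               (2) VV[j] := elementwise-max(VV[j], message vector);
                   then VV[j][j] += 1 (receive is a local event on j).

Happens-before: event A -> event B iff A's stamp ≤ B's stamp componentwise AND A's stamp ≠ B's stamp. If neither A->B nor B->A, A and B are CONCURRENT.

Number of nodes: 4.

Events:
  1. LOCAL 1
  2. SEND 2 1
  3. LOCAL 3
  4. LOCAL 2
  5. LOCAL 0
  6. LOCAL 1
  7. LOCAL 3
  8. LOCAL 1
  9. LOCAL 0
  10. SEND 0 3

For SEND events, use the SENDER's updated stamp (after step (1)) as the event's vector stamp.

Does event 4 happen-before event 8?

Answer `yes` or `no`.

Initial: VV[0]=[0, 0, 0, 0]
Initial: VV[1]=[0, 0, 0, 0]
Initial: VV[2]=[0, 0, 0, 0]
Initial: VV[3]=[0, 0, 0, 0]
Event 1: LOCAL 1: VV[1][1]++ -> VV[1]=[0, 1, 0, 0]
Event 2: SEND 2->1: VV[2][2]++ -> VV[2]=[0, 0, 1, 0], msg_vec=[0, 0, 1, 0]; VV[1]=max(VV[1],msg_vec) then VV[1][1]++ -> VV[1]=[0, 2, 1, 0]
Event 3: LOCAL 3: VV[3][3]++ -> VV[3]=[0, 0, 0, 1]
Event 4: LOCAL 2: VV[2][2]++ -> VV[2]=[0, 0, 2, 0]
Event 5: LOCAL 0: VV[0][0]++ -> VV[0]=[1, 0, 0, 0]
Event 6: LOCAL 1: VV[1][1]++ -> VV[1]=[0, 3, 1, 0]
Event 7: LOCAL 3: VV[3][3]++ -> VV[3]=[0, 0, 0, 2]
Event 8: LOCAL 1: VV[1][1]++ -> VV[1]=[0, 4, 1, 0]
Event 9: LOCAL 0: VV[0][0]++ -> VV[0]=[2, 0, 0, 0]
Event 10: SEND 0->3: VV[0][0]++ -> VV[0]=[3, 0, 0, 0], msg_vec=[3, 0, 0, 0]; VV[3]=max(VV[3],msg_vec) then VV[3][3]++ -> VV[3]=[3, 0, 0, 3]
Event 4 stamp: [0, 0, 2, 0]
Event 8 stamp: [0, 4, 1, 0]
[0, 0, 2, 0] <= [0, 4, 1, 0]? False. Equal? False. Happens-before: False

Answer: no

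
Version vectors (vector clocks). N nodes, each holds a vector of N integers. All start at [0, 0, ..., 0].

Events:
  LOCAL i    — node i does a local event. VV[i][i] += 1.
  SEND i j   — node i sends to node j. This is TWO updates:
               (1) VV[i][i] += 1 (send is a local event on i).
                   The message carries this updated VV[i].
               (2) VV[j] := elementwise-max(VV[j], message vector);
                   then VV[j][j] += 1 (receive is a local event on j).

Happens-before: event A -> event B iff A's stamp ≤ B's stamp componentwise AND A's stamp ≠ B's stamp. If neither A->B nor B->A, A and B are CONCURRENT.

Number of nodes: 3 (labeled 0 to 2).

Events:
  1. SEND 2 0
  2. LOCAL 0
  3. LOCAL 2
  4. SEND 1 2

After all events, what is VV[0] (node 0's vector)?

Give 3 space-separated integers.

Answer: 2 0 1

Derivation:
Initial: VV[0]=[0, 0, 0]
Initial: VV[1]=[0, 0, 0]
Initial: VV[2]=[0, 0, 0]
Event 1: SEND 2->0: VV[2][2]++ -> VV[2]=[0, 0, 1], msg_vec=[0, 0, 1]; VV[0]=max(VV[0],msg_vec) then VV[0][0]++ -> VV[0]=[1, 0, 1]
Event 2: LOCAL 0: VV[0][0]++ -> VV[0]=[2, 0, 1]
Event 3: LOCAL 2: VV[2][2]++ -> VV[2]=[0, 0, 2]
Event 4: SEND 1->2: VV[1][1]++ -> VV[1]=[0, 1, 0], msg_vec=[0, 1, 0]; VV[2]=max(VV[2],msg_vec) then VV[2][2]++ -> VV[2]=[0, 1, 3]
Final vectors: VV[0]=[2, 0, 1]; VV[1]=[0, 1, 0]; VV[2]=[0, 1, 3]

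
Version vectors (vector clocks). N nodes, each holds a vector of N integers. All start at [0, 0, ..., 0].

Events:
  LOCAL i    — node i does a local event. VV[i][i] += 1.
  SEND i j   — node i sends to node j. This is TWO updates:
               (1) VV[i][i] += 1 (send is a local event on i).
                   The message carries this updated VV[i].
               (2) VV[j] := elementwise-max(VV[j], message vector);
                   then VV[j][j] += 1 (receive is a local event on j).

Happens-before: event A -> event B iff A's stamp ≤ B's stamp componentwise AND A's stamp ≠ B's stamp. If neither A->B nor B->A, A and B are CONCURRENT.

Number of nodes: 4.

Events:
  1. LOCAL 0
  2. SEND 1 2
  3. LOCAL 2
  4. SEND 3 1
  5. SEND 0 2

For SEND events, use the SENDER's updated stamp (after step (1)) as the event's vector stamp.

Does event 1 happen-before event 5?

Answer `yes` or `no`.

Initial: VV[0]=[0, 0, 0, 0]
Initial: VV[1]=[0, 0, 0, 0]
Initial: VV[2]=[0, 0, 0, 0]
Initial: VV[3]=[0, 0, 0, 0]
Event 1: LOCAL 0: VV[0][0]++ -> VV[0]=[1, 0, 0, 0]
Event 2: SEND 1->2: VV[1][1]++ -> VV[1]=[0, 1, 0, 0], msg_vec=[0, 1, 0, 0]; VV[2]=max(VV[2],msg_vec) then VV[2][2]++ -> VV[2]=[0, 1, 1, 0]
Event 3: LOCAL 2: VV[2][2]++ -> VV[2]=[0, 1, 2, 0]
Event 4: SEND 3->1: VV[3][3]++ -> VV[3]=[0, 0, 0, 1], msg_vec=[0, 0, 0, 1]; VV[1]=max(VV[1],msg_vec) then VV[1][1]++ -> VV[1]=[0, 2, 0, 1]
Event 5: SEND 0->2: VV[0][0]++ -> VV[0]=[2, 0, 0, 0], msg_vec=[2, 0, 0, 0]; VV[2]=max(VV[2],msg_vec) then VV[2][2]++ -> VV[2]=[2, 1, 3, 0]
Event 1 stamp: [1, 0, 0, 0]
Event 5 stamp: [2, 0, 0, 0]
[1, 0, 0, 0] <= [2, 0, 0, 0]? True. Equal? False. Happens-before: True

Answer: yes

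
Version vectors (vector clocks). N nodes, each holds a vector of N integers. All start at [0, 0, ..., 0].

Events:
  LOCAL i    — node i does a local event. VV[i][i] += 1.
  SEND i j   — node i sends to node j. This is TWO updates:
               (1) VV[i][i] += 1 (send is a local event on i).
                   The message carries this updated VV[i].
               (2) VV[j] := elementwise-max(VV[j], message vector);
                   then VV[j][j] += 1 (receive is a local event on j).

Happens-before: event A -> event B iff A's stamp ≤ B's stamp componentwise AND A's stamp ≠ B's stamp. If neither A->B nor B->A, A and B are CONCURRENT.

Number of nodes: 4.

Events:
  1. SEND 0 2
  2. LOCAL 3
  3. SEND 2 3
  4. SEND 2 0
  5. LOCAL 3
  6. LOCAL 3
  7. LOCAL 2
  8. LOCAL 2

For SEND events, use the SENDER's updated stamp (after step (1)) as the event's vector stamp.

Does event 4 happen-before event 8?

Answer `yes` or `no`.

Initial: VV[0]=[0, 0, 0, 0]
Initial: VV[1]=[0, 0, 0, 0]
Initial: VV[2]=[0, 0, 0, 0]
Initial: VV[3]=[0, 0, 0, 0]
Event 1: SEND 0->2: VV[0][0]++ -> VV[0]=[1, 0, 0, 0], msg_vec=[1, 0, 0, 0]; VV[2]=max(VV[2],msg_vec) then VV[2][2]++ -> VV[2]=[1, 0, 1, 0]
Event 2: LOCAL 3: VV[3][3]++ -> VV[3]=[0, 0, 0, 1]
Event 3: SEND 2->3: VV[2][2]++ -> VV[2]=[1, 0, 2, 0], msg_vec=[1, 0, 2, 0]; VV[3]=max(VV[3],msg_vec) then VV[3][3]++ -> VV[3]=[1, 0, 2, 2]
Event 4: SEND 2->0: VV[2][2]++ -> VV[2]=[1, 0, 3, 0], msg_vec=[1, 0, 3, 0]; VV[0]=max(VV[0],msg_vec) then VV[0][0]++ -> VV[0]=[2, 0, 3, 0]
Event 5: LOCAL 3: VV[3][3]++ -> VV[3]=[1, 0, 2, 3]
Event 6: LOCAL 3: VV[3][3]++ -> VV[3]=[1, 0, 2, 4]
Event 7: LOCAL 2: VV[2][2]++ -> VV[2]=[1, 0, 4, 0]
Event 8: LOCAL 2: VV[2][2]++ -> VV[2]=[1, 0, 5, 0]
Event 4 stamp: [1, 0, 3, 0]
Event 8 stamp: [1, 0, 5, 0]
[1, 0, 3, 0] <= [1, 0, 5, 0]? True. Equal? False. Happens-before: True

Answer: yes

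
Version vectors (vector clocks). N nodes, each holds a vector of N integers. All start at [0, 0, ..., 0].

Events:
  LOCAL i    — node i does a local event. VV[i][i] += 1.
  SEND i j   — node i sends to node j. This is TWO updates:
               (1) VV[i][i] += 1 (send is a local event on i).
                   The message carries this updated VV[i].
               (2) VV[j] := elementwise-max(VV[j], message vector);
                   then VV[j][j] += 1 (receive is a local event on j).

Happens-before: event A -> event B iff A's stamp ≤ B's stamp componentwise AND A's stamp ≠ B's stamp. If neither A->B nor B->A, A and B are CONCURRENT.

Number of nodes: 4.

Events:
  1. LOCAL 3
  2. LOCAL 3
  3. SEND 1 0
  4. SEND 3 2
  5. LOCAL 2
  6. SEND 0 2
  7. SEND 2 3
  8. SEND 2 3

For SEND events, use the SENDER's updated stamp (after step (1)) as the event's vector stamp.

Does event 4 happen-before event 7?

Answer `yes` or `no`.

Initial: VV[0]=[0, 0, 0, 0]
Initial: VV[1]=[0, 0, 0, 0]
Initial: VV[2]=[0, 0, 0, 0]
Initial: VV[3]=[0, 0, 0, 0]
Event 1: LOCAL 3: VV[3][3]++ -> VV[3]=[0, 0, 0, 1]
Event 2: LOCAL 3: VV[3][3]++ -> VV[3]=[0, 0, 0, 2]
Event 3: SEND 1->0: VV[1][1]++ -> VV[1]=[0, 1, 0, 0], msg_vec=[0, 1, 0, 0]; VV[0]=max(VV[0],msg_vec) then VV[0][0]++ -> VV[0]=[1, 1, 0, 0]
Event 4: SEND 3->2: VV[3][3]++ -> VV[3]=[0, 0, 0, 3], msg_vec=[0, 0, 0, 3]; VV[2]=max(VV[2],msg_vec) then VV[2][2]++ -> VV[2]=[0, 0, 1, 3]
Event 5: LOCAL 2: VV[2][2]++ -> VV[2]=[0, 0, 2, 3]
Event 6: SEND 0->2: VV[0][0]++ -> VV[0]=[2, 1, 0, 0], msg_vec=[2, 1, 0, 0]; VV[2]=max(VV[2],msg_vec) then VV[2][2]++ -> VV[2]=[2, 1, 3, 3]
Event 7: SEND 2->3: VV[2][2]++ -> VV[2]=[2, 1, 4, 3], msg_vec=[2, 1, 4, 3]; VV[3]=max(VV[3],msg_vec) then VV[3][3]++ -> VV[3]=[2, 1, 4, 4]
Event 8: SEND 2->3: VV[2][2]++ -> VV[2]=[2, 1, 5, 3], msg_vec=[2, 1, 5, 3]; VV[3]=max(VV[3],msg_vec) then VV[3][3]++ -> VV[3]=[2, 1, 5, 5]
Event 4 stamp: [0, 0, 0, 3]
Event 7 stamp: [2, 1, 4, 3]
[0, 0, 0, 3] <= [2, 1, 4, 3]? True. Equal? False. Happens-before: True

Answer: yes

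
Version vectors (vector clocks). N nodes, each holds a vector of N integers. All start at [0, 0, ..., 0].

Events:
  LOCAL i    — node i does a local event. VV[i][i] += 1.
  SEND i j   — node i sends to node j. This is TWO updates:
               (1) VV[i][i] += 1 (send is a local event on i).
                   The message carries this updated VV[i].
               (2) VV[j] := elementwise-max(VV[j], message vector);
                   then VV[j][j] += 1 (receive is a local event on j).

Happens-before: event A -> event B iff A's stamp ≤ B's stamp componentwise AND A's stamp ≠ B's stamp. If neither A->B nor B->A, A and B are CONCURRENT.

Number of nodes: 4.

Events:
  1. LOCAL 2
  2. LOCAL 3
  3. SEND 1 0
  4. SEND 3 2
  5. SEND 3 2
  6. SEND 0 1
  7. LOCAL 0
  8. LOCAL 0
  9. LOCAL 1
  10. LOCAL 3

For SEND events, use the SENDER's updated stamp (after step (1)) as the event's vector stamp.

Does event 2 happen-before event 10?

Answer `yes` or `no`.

Initial: VV[0]=[0, 0, 0, 0]
Initial: VV[1]=[0, 0, 0, 0]
Initial: VV[2]=[0, 0, 0, 0]
Initial: VV[3]=[0, 0, 0, 0]
Event 1: LOCAL 2: VV[2][2]++ -> VV[2]=[0, 0, 1, 0]
Event 2: LOCAL 3: VV[3][3]++ -> VV[3]=[0, 0, 0, 1]
Event 3: SEND 1->0: VV[1][1]++ -> VV[1]=[0, 1, 0, 0], msg_vec=[0, 1, 0, 0]; VV[0]=max(VV[0],msg_vec) then VV[0][0]++ -> VV[0]=[1, 1, 0, 0]
Event 4: SEND 3->2: VV[3][3]++ -> VV[3]=[0, 0, 0, 2], msg_vec=[0, 0, 0, 2]; VV[2]=max(VV[2],msg_vec) then VV[2][2]++ -> VV[2]=[0, 0, 2, 2]
Event 5: SEND 3->2: VV[3][3]++ -> VV[3]=[0, 0, 0, 3], msg_vec=[0, 0, 0, 3]; VV[2]=max(VV[2],msg_vec) then VV[2][2]++ -> VV[2]=[0, 0, 3, 3]
Event 6: SEND 0->1: VV[0][0]++ -> VV[0]=[2, 1, 0, 0], msg_vec=[2, 1, 0, 0]; VV[1]=max(VV[1],msg_vec) then VV[1][1]++ -> VV[1]=[2, 2, 0, 0]
Event 7: LOCAL 0: VV[0][0]++ -> VV[0]=[3, 1, 0, 0]
Event 8: LOCAL 0: VV[0][0]++ -> VV[0]=[4, 1, 0, 0]
Event 9: LOCAL 1: VV[1][1]++ -> VV[1]=[2, 3, 0, 0]
Event 10: LOCAL 3: VV[3][3]++ -> VV[3]=[0, 0, 0, 4]
Event 2 stamp: [0, 0, 0, 1]
Event 10 stamp: [0, 0, 0, 4]
[0, 0, 0, 1] <= [0, 0, 0, 4]? True. Equal? False. Happens-before: True

Answer: yes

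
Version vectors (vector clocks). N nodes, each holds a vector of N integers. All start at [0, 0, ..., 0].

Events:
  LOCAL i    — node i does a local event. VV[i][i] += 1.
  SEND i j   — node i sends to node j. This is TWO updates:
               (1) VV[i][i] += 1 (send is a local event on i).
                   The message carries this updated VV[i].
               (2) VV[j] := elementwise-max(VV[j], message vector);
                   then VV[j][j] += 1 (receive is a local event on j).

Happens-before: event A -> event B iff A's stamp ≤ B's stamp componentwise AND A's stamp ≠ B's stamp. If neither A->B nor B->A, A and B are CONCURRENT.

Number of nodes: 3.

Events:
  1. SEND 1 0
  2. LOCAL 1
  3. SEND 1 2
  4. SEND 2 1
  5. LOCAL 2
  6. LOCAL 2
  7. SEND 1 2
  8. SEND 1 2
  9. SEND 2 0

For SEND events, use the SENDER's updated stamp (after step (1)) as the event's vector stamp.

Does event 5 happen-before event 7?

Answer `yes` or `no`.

Initial: VV[0]=[0, 0, 0]
Initial: VV[1]=[0, 0, 0]
Initial: VV[2]=[0, 0, 0]
Event 1: SEND 1->0: VV[1][1]++ -> VV[1]=[0, 1, 0], msg_vec=[0, 1, 0]; VV[0]=max(VV[0],msg_vec) then VV[0][0]++ -> VV[0]=[1, 1, 0]
Event 2: LOCAL 1: VV[1][1]++ -> VV[1]=[0, 2, 0]
Event 3: SEND 1->2: VV[1][1]++ -> VV[1]=[0, 3, 0], msg_vec=[0, 3, 0]; VV[2]=max(VV[2],msg_vec) then VV[2][2]++ -> VV[2]=[0, 3, 1]
Event 4: SEND 2->1: VV[2][2]++ -> VV[2]=[0, 3, 2], msg_vec=[0, 3, 2]; VV[1]=max(VV[1],msg_vec) then VV[1][1]++ -> VV[1]=[0, 4, 2]
Event 5: LOCAL 2: VV[2][2]++ -> VV[2]=[0, 3, 3]
Event 6: LOCAL 2: VV[2][2]++ -> VV[2]=[0, 3, 4]
Event 7: SEND 1->2: VV[1][1]++ -> VV[1]=[0, 5, 2], msg_vec=[0, 5, 2]; VV[2]=max(VV[2],msg_vec) then VV[2][2]++ -> VV[2]=[0, 5, 5]
Event 8: SEND 1->2: VV[1][1]++ -> VV[1]=[0, 6, 2], msg_vec=[0, 6, 2]; VV[2]=max(VV[2],msg_vec) then VV[2][2]++ -> VV[2]=[0, 6, 6]
Event 9: SEND 2->0: VV[2][2]++ -> VV[2]=[0, 6, 7], msg_vec=[0, 6, 7]; VV[0]=max(VV[0],msg_vec) then VV[0][0]++ -> VV[0]=[2, 6, 7]
Event 5 stamp: [0, 3, 3]
Event 7 stamp: [0, 5, 2]
[0, 3, 3] <= [0, 5, 2]? False. Equal? False. Happens-before: False

Answer: no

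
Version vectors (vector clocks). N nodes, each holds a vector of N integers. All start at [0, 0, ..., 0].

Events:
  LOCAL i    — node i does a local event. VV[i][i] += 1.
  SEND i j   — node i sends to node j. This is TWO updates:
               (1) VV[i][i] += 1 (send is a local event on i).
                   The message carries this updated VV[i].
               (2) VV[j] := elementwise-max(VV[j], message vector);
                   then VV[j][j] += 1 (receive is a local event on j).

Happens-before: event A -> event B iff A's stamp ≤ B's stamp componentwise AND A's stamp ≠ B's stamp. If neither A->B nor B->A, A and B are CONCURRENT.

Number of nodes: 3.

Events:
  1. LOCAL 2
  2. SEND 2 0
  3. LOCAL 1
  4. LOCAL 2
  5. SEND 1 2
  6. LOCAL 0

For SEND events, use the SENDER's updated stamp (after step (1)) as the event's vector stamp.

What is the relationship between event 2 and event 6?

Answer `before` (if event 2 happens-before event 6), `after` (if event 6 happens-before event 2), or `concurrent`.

Answer: before

Derivation:
Initial: VV[0]=[0, 0, 0]
Initial: VV[1]=[0, 0, 0]
Initial: VV[2]=[0, 0, 0]
Event 1: LOCAL 2: VV[2][2]++ -> VV[2]=[0, 0, 1]
Event 2: SEND 2->0: VV[2][2]++ -> VV[2]=[0, 0, 2], msg_vec=[0, 0, 2]; VV[0]=max(VV[0],msg_vec) then VV[0][0]++ -> VV[0]=[1, 0, 2]
Event 3: LOCAL 1: VV[1][1]++ -> VV[1]=[0, 1, 0]
Event 4: LOCAL 2: VV[2][2]++ -> VV[2]=[0, 0, 3]
Event 5: SEND 1->2: VV[1][1]++ -> VV[1]=[0, 2, 0], msg_vec=[0, 2, 0]; VV[2]=max(VV[2],msg_vec) then VV[2][2]++ -> VV[2]=[0, 2, 4]
Event 6: LOCAL 0: VV[0][0]++ -> VV[0]=[2, 0, 2]
Event 2 stamp: [0, 0, 2]
Event 6 stamp: [2, 0, 2]
[0, 0, 2] <= [2, 0, 2]? True
[2, 0, 2] <= [0, 0, 2]? False
Relation: before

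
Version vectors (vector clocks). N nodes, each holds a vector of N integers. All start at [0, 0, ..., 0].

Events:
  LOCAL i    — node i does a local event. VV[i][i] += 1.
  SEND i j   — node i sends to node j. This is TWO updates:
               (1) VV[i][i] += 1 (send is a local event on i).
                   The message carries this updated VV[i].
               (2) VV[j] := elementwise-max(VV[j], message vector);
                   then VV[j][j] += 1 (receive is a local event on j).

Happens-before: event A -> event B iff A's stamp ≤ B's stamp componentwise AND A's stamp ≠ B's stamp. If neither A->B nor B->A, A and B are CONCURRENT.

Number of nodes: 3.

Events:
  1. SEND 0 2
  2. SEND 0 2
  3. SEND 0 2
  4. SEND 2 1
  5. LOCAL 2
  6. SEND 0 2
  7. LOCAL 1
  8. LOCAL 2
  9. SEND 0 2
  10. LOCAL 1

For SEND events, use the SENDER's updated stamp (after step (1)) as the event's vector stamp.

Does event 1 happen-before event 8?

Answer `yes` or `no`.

Initial: VV[0]=[0, 0, 0]
Initial: VV[1]=[0, 0, 0]
Initial: VV[2]=[0, 0, 0]
Event 1: SEND 0->2: VV[0][0]++ -> VV[0]=[1, 0, 0], msg_vec=[1, 0, 0]; VV[2]=max(VV[2],msg_vec) then VV[2][2]++ -> VV[2]=[1, 0, 1]
Event 2: SEND 0->2: VV[0][0]++ -> VV[0]=[2, 0, 0], msg_vec=[2, 0, 0]; VV[2]=max(VV[2],msg_vec) then VV[2][2]++ -> VV[2]=[2, 0, 2]
Event 3: SEND 0->2: VV[0][0]++ -> VV[0]=[3, 0, 0], msg_vec=[3, 0, 0]; VV[2]=max(VV[2],msg_vec) then VV[2][2]++ -> VV[2]=[3, 0, 3]
Event 4: SEND 2->1: VV[2][2]++ -> VV[2]=[3, 0, 4], msg_vec=[3, 0, 4]; VV[1]=max(VV[1],msg_vec) then VV[1][1]++ -> VV[1]=[3, 1, 4]
Event 5: LOCAL 2: VV[2][2]++ -> VV[2]=[3, 0, 5]
Event 6: SEND 0->2: VV[0][0]++ -> VV[0]=[4, 0, 0], msg_vec=[4, 0, 0]; VV[2]=max(VV[2],msg_vec) then VV[2][2]++ -> VV[2]=[4, 0, 6]
Event 7: LOCAL 1: VV[1][1]++ -> VV[1]=[3, 2, 4]
Event 8: LOCAL 2: VV[2][2]++ -> VV[2]=[4, 0, 7]
Event 9: SEND 0->2: VV[0][0]++ -> VV[0]=[5, 0, 0], msg_vec=[5, 0, 0]; VV[2]=max(VV[2],msg_vec) then VV[2][2]++ -> VV[2]=[5, 0, 8]
Event 10: LOCAL 1: VV[1][1]++ -> VV[1]=[3, 3, 4]
Event 1 stamp: [1, 0, 0]
Event 8 stamp: [4, 0, 7]
[1, 0, 0] <= [4, 0, 7]? True. Equal? False. Happens-before: True

Answer: yes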